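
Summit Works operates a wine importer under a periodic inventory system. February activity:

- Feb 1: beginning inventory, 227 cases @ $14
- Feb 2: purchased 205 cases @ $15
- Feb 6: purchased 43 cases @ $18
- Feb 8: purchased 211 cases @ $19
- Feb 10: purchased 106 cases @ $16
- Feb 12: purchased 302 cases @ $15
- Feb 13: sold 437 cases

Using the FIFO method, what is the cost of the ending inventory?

Ending inventory = $10,919

Feb 13, 437 sold [FIFO — oldest first]: 227 @ $14 + 205 @ $15 + 5 @ $18 = $6,343
Ending inventory: 38 @ $18 + 211 @ $19 + 106 @ $16 + 302 @ $15 = $10,919
Check: goods available $17,262 = COGS $6,343 + ending $10,919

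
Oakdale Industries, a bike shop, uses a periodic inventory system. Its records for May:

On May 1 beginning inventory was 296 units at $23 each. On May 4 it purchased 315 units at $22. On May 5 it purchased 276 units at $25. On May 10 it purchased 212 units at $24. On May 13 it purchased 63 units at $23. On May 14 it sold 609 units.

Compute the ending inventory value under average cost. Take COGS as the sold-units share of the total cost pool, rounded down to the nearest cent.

May 14, sell 609: 609/1162 × $27,175.00 → $14,242.31
Ending inventory (cost pool remaining) = $12,932.69
Check: goods available $27,175.00 = COGS $14,242.31 + ending $12,932.69

Ending inventory = $12,932.69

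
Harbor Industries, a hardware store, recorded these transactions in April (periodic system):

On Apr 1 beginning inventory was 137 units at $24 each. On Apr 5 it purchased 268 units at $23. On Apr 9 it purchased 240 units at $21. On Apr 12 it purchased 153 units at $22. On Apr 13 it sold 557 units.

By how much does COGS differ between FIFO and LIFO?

FIFO COGS: 137 @ $24 + 268 @ $23 + 152 @ $21 = $12,644
LIFO COGS: 153 @ $22 + 240 @ $21 + 164 @ $23 = $12,178
Difference = |$12,644 − $12,178| = $466

$466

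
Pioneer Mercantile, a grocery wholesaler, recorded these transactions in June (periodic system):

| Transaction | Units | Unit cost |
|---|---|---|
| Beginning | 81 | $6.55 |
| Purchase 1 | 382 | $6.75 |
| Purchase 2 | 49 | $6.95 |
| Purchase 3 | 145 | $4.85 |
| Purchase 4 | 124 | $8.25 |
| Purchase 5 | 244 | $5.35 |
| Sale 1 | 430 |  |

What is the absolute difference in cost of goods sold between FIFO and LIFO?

$257.20

FIFO COGS: 81 @ $6.55 + 349 @ $6.75 = $2,886.30
LIFO COGS: 244 @ $5.35 + 124 @ $8.25 + 62 @ $4.85 = $2,629.10
Difference = |$2,886.30 − $2,629.10| = $257.20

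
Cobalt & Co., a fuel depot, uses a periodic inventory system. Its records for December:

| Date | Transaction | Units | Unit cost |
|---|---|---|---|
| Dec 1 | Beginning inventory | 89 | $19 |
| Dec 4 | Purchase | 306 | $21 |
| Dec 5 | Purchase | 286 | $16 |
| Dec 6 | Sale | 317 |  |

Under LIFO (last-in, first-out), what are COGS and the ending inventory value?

Dec 6, 317 sold [LIFO — newest first]: 286 @ $16 + 31 @ $21 = $5,227
Ending inventory: 89 @ $19 + 275 @ $21 = $7,466

COGS = $5,227; ending inventory = $7,466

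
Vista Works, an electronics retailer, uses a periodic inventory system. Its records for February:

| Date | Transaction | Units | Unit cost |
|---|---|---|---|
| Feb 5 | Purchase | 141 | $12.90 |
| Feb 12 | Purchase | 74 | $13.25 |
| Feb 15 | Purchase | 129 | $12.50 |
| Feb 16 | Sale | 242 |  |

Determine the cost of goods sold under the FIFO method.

Feb 16, 242 sold [FIFO — oldest first]: 141 @ $12.90 + 74 @ $13.25 + 27 @ $12.50 = $3,136.90
Ending inventory: 102 @ $12.50 = $1,275.00
Check: goods available $4,411.90 = COGS $3,136.90 + ending $1,275.00

COGS = $3,136.90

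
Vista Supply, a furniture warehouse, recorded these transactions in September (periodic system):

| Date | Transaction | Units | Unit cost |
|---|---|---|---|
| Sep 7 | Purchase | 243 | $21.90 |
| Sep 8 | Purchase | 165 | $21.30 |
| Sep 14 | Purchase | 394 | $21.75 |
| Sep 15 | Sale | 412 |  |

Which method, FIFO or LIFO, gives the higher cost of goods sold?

LIFO

FIFO COGS: 243 @ $21.90 + 165 @ $21.30 + 4 @ $21.75 = $8,923.20
LIFO COGS: 394 @ $21.75 + 18 @ $21.30 = $8,952.90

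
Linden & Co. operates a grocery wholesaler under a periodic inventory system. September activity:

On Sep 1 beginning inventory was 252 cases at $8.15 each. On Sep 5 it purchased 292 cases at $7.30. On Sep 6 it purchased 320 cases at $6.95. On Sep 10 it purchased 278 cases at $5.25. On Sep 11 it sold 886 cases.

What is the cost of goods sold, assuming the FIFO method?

Sep 11, 886 sold [FIFO — oldest first]: 252 @ $8.15 + 292 @ $7.30 + 320 @ $6.95 + 22 @ $5.25 = $6,524.90
Ending inventory: 256 @ $5.25 = $1,344.00

COGS = $6,524.90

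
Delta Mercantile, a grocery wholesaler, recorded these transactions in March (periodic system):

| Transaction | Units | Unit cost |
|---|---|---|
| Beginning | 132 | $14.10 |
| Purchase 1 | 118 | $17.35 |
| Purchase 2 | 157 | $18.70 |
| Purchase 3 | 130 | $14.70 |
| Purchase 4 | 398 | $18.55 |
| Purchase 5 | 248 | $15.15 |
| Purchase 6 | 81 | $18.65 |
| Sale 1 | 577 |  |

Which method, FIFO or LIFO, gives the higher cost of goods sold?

FIFO COGS: 132 @ $14.10 + 118 @ $17.35 + 157 @ $18.70 + 130 @ $14.70 + 40 @ $18.55 = $9,497.40
LIFO COGS: 81 @ $18.65 + 248 @ $15.15 + 248 @ $18.55 = $9,868.25

LIFO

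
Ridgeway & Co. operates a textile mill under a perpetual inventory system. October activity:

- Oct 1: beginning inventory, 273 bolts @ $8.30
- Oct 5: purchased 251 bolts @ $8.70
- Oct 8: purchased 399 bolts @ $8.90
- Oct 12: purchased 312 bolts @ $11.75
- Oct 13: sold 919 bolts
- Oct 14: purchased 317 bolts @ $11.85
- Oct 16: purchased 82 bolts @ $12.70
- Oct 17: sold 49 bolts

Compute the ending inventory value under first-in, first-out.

Oct 13, 919 sold [FIFO — oldest first]: 273 @ $8.30 + 251 @ $8.70 + 395 @ $8.90 = $7,965.10
Oct 17, 49 sold [FIFO — oldest first]: 4 @ $8.90 + 45 @ $11.75 = $564.35
Total COGS = $7,965.10 + $564.35 = $8,529.45
Ending inventory: 267 @ $11.75 + 317 @ $11.85 + 82 @ $12.70 = $7,935.10
Check: goods available $16,464.55 = COGS $8,529.45 + ending $7,935.10

Ending inventory = $7,935.10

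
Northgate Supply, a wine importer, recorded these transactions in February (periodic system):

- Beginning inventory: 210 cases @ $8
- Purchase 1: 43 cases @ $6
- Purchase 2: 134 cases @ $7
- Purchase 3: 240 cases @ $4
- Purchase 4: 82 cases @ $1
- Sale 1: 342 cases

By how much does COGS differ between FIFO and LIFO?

$1,379

FIFO COGS: 210 @ $8 + 43 @ $6 + 89 @ $7 = $2,561
LIFO COGS: 82 @ $1 + 240 @ $4 + 20 @ $7 = $1,182
Difference = |$2,561 − $1,182| = $1,379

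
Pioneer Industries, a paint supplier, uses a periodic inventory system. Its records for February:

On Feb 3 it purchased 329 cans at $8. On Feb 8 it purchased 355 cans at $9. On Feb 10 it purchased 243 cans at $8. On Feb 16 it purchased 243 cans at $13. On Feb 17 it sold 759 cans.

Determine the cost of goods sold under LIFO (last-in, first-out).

Feb 17, 759 sold [LIFO — newest first]: 243 @ $13 + 243 @ $8 + 273 @ $9 = $7,560
Ending inventory: 329 @ $8 + 82 @ $9 = $3,370

COGS = $7,560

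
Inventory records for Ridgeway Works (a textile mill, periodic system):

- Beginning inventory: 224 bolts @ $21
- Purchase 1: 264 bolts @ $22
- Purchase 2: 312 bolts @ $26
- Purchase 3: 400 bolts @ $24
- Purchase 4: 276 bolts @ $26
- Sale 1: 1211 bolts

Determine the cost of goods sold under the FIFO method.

Sale 1 (1211) [FIFO — oldest first]: 224 @ $21 + 264 @ $22 + 312 @ $26 + 400 @ $24 + 11 @ $26 = $28,510
Ending inventory: 265 @ $26 = $6,890
Check: goods available $35,400 = COGS $28,510 + ending $6,890

COGS = $28,510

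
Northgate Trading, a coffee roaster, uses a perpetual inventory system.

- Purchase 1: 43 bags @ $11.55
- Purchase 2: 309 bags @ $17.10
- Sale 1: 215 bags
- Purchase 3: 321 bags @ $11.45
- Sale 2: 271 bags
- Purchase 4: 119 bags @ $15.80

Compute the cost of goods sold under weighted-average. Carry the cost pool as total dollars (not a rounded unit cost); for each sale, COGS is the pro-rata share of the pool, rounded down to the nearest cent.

After Purchase 1: 43 on hand, pool $496.65 (≈ $11.5500 each)
After Purchase 2: 352 on hand, pool $5,780.55 (≈ $16.4220 each)
Sale 1, sell 215: 215/352 × $5,780.55 → $3,530.73
After Purchase 3: 458 on hand, pool $5,925.27 (≈ $12.9373 each)
Sale 2, sell 271: 271/458 × $5,925.27 → $3,506.00
After Purchase 4: 306 on hand, pool $4,299.47 (≈ $14.0506 each)
Total COGS = $3,530.73 + $3,506.00 = $7,036.73
Ending inventory (cost pool remaining) = $4,299.47

COGS = $7,036.73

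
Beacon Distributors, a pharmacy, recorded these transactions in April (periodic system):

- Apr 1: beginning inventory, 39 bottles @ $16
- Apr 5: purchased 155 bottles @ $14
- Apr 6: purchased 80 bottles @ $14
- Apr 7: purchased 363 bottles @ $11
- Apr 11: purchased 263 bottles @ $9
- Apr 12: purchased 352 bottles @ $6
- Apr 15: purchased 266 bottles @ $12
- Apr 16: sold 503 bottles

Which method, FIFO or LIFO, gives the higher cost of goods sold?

FIFO

FIFO COGS: 39 @ $16 + 155 @ $14 + 80 @ $14 + 229 @ $11 = $6,433
LIFO COGS: 266 @ $12 + 237 @ $6 = $4,614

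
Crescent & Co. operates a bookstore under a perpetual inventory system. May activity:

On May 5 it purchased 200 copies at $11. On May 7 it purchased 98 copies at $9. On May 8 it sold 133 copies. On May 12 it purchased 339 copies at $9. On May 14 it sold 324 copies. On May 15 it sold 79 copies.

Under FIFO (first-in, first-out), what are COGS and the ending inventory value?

May 8, 133 sold [FIFO — oldest first]: 133 @ $11 = $1,463
May 14, 324 sold [FIFO — oldest first]: 67 @ $11 + 98 @ $9 + 159 @ $9 = $3,050
May 15, 79 sold [FIFO — oldest first]: 79 @ $9 = $711
Total COGS = $1,463 + $3,050 + $711 = $5,224
Ending inventory: 101 @ $9 = $909

COGS = $5,224; ending inventory = $909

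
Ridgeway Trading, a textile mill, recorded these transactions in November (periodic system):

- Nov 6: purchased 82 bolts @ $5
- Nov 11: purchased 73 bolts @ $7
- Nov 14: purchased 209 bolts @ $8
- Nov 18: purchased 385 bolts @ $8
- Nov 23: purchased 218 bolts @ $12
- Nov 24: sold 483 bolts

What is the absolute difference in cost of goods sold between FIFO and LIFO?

$1,191

FIFO COGS: 82 @ $5 + 73 @ $7 + 209 @ $8 + 119 @ $8 = $3,545
LIFO COGS: 218 @ $12 + 265 @ $8 = $4,736
Difference = |$3,545 − $4,736| = $1,191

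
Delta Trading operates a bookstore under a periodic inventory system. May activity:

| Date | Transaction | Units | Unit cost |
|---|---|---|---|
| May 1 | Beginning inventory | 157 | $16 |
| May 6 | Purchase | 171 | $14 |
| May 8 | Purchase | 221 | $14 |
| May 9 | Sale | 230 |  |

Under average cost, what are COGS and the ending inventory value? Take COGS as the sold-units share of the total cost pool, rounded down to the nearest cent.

May 9, sell 230: 230/549 × $8,000.00 → $3,351.54
Ending inventory (cost pool remaining) = $4,648.46

COGS = $3,351.54; ending inventory = $4,648.46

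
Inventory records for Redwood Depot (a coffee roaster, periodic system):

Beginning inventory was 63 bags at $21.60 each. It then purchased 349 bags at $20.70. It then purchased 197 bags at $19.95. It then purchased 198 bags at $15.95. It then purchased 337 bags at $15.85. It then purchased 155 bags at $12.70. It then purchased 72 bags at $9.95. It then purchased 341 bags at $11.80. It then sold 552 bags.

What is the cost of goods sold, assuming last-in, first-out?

COGS = $6,505.50

Sale 1 (552) [LIFO — newest first]: 341 @ $11.80 + 72 @ $9.95 + 139 @ $12.70 = $6,505.50
Ending inventory: 63 @ $21.60 + 349 @ $20.70 + 197 @ $19.95 + 198 @ $15.95 + 337 @ $15.85 + 16 @ $12.70 = $21,218.00
Check: goods available $27,723.50 = COGS $6,505.50 + ending $21,218.00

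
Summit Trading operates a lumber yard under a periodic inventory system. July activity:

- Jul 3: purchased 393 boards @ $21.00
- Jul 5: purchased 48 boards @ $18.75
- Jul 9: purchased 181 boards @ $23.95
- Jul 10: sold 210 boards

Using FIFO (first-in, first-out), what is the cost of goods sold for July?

COGS = $4,410.00

Jul 10, 210 sold [FIFO — oldest first]: 210 @ $21.00 = $4,410.00
Ending inventory: 183 @ $21.00 + 48 @ $18.75 + 181 @ $23.95 = $9,077.95
Check: goods available $13,487.95 = COGS $4,410.00 + ending $9,077.95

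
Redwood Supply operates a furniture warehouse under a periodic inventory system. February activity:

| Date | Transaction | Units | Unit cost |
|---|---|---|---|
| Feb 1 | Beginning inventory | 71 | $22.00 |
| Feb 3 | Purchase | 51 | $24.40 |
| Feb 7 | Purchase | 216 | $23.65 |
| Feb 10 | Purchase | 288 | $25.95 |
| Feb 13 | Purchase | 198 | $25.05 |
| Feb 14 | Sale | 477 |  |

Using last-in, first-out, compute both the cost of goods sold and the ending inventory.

Feb 14, 477 sold [LIFO — newest first]: 198 @ $25.05 + 279 @ $25.95 = $12,199.95
Ending inventory: 71 @ $22.00 + 51 @ $24.40 + 216 @ $23.65 + 9 @ $25.95 = $8,148.35

COGS = $12,199.95; ending inventory = $8,148.35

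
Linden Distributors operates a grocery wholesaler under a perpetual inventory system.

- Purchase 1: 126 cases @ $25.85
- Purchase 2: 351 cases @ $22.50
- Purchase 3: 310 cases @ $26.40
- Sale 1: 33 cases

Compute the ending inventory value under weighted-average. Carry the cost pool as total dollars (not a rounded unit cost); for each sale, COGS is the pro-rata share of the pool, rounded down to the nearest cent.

Ending inventory = $18,527.71

After Purchase 1: 126 on hand, pool $3,257.10 (≈ $25.8500 each)
After Purchase 2: 477 on hand, pool $11,154.60 (≈ $23.3849 each)
After Purchase 3: 787 on hand, pool $19,338.60 (≈ $24.5726 each)
Sale 1, sell 33: 33/787 × $19,338.60 → $810.89
Ending inventory (cost pool remaining) = $18,527.71
Check: goods available $19,338.60 = COGS $810.89 + ending $18,527.71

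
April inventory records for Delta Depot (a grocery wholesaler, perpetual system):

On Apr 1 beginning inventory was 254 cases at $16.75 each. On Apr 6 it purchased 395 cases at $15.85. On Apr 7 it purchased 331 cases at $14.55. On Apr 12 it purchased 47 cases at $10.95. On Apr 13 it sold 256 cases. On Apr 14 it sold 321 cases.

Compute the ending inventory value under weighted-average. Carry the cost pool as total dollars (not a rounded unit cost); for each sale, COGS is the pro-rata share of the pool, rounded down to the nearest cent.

After Apr 1: 254 on hand, pool $4,254.50 (≈ $16.7500 each)
After Apr 6: 649 on hand, pool $10,515.25 (≈ $16.2022 each)
After Apr 7: 980 on hand, pool $15,331.30 (≈ $15.6442 each)
After Apr 12: 1027 on hand, pool $15,845.95 (≈ $15.4294 each)
Apr 13, sell 256: 256/1027 × $15,845.95 → $3,949.91
Apr 14, sell 321: 321/771 × $11,896.04 → $4,952.82
Total COGS = $3,949.91 + $4,952.82 = $8,902.73
Ending inventory (cost pool remaining) = $6,943.22

Ending inventory = $6,943.22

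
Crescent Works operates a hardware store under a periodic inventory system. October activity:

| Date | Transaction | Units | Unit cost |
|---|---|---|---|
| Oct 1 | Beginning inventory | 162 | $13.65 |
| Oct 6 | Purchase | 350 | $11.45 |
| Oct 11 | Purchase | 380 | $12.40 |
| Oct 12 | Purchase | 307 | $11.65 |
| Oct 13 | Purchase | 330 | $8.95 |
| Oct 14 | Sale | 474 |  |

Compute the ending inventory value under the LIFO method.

Ending inventory = $12,829.75

Oct 14, 474 sold [LIFO — newest first]: 330 @ $8.95 + 144 @ $11.65 = $4,631.10
Ending inventory: 162 @ $13.65 + 350 @ $11.45 + 380 @ $12.40 + 163 @ $11.65 = $12,829.75
Check: goods available $17,460.85 = COGS $4,631.10 + ending $12,829.75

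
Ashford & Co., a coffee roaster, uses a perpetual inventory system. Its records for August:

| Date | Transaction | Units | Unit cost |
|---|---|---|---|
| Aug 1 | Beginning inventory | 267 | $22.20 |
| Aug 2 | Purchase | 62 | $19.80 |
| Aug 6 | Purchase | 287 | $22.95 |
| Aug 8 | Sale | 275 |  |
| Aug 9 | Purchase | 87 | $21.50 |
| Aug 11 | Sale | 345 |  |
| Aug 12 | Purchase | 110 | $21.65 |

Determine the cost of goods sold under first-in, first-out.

Aug 8, 275 sold [FIFO — oldest first]: 267 @ $22.20 + 8 @ $19.80 = $6,085.80
Aug 11, 345 sold [FIFO — oldest first]: 54 @ $19.80 + 287 @ $22.95 + 4 @ $21.50 = $7,741.85
Total COGS = $6,085.80 + $7,741.85 = $13,827.65
Ending inventory: 83 @ $21.50 + 110 @ $21.65 = $4,166.00
Check: goods available $17,993.65 = COGS $13,827.65 + ending $4,166.00

COGS = $13,827.65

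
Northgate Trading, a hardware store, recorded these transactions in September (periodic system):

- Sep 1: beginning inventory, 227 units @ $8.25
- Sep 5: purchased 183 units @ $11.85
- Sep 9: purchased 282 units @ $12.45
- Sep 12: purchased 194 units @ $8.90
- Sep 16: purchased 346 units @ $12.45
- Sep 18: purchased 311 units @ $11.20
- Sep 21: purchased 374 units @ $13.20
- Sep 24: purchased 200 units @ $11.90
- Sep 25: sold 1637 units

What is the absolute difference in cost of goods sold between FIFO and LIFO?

$1,163.20

FIFO COGS: 227 @ $8.25 + 183 @ $11.85 + 282 @ $12.45 + 194 @ $8.90 + 346 @ $12.45 + 311 @ $11.20 + 94 @ $13.20 = $18,310.50
LIFO COGS: 200 @ $11.90 + 374 @ $13.20 + 311 @ $11.20 + 346 @ $12.45 + 194 @ $8.90 + 212 @ $12.45 = $19,473.70
Difference = |$18,310.50 − $19,473.70| = $1,163.20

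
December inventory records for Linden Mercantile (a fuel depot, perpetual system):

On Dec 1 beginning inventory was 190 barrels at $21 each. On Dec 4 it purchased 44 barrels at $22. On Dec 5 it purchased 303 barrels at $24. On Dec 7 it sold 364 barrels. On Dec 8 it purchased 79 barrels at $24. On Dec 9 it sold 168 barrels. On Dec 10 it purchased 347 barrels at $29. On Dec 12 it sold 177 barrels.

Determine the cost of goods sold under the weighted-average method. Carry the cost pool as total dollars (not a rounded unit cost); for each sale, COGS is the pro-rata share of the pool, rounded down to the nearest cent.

After Dec 1: 190 on hand, pool $3,990.00 (≈ $21.0000 each)
After Dec 4: 234 on hand, pool $4,958.00 (≈ $21.1880 each)
After Dec 5: 537 on hand, pool $12,230.00 (≈ $22.7747 each)
Dec 7, sell 364: 364/537 × $12,230.00 → $8,289.98
After Dec 8: 252 on hand, pool $5,836.02 (≈ $23.1588 each)
Dec 9, sell 168: 168/252 × $5,836.02 → $3,890.68
After Dec 10: 431 on hand, pool $12,008.34 (≈ $27.8616 each)
Dec 12, sell 177: 177/431 × $12,008.34 → $4,931.49
Total COGS = $8,289.98 + $3,890.68 + $4,931.49 = $17,112.15
Ending inventory (cost pool remaining) = $7,076.85
Check: goods available $24,189.00 = COGS $17,112.15 + ending $7,076.85

COGS = $17,112.15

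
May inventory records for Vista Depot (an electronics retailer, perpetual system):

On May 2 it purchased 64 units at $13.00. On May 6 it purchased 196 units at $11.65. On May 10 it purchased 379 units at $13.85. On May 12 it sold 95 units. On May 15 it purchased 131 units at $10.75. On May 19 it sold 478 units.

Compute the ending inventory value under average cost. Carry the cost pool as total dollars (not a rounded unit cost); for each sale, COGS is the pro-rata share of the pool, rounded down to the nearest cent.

After May 2: 64 on hand, pool $832.00 (≈ $13.0000 each)
After May 6: 260 on hand, pool $3,115.40 (≈ $11.9823 each)
After May 10: 639 on hand, pool $8,364.55 (≈ $13.0901 each)
May 12, sell 95: 95/639 × $8,364.55 → $1,243.55
After May 15: 675 on hand, pool $8,529.25 (≈ $12.6359 each)
May 19, sell 478: 478/675 × $8,529.25 → $6,039.97
Total COGS = $1,243.55 + $6,039.97 = $7,283.52
Ending inventory (cost pool remaining) = $2,489.28

Ending inventory = $2,489.28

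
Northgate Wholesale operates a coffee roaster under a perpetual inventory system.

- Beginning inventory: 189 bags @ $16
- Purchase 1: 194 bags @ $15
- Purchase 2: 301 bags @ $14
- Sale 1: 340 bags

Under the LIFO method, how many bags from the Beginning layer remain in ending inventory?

189

Sale 1 (340) [LIFO — newest first]: 301 @ $14 + 39 @ $15 = $4,799
Ending inventory: 189 @ $16 + 155 @ $15 = $5,349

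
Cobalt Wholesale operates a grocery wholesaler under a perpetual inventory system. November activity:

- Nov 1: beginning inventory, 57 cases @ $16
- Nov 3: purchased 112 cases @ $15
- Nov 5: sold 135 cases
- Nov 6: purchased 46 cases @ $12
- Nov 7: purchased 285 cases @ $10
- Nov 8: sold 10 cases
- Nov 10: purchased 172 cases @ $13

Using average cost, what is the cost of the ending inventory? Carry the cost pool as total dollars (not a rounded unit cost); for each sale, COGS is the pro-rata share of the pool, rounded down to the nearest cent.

After Nov 1: 57 on hand, pool $912.00 (≈ $16.0000 each)
After Nov 3: 169 on hand, pool $2,592.00 (≈ $15.3373 each)
Nov 5, sell 135: 135/169 × $2,592.00 → $2,070.53
After Nov 6: 80 on hand, pool $1,073.47 (≈ $13.4184 each)
After Nov 7: 365 on hand, pool $3,923.47 (≈ $10.7492 each)
Nov 8, sell 10: 10/365 × $3,923.47 → $107.49
After Nov 10: 527 on hand, pool $6,051.98 (≈ $11.4838 each)
Total COGS = $2,070.53 + $107.49 = $2,178.02
Ending inventory (cost pool remaining) = $6,051.98

Ending inventory = $6,051.98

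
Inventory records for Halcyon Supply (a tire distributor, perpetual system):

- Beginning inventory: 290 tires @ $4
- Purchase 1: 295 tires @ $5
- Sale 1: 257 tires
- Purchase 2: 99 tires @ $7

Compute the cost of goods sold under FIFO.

COGS = $1,028

Sale 1 (257) [FIFO — oldest first]: 257 @ $4 = $1,028
Ending inventory: 33 @ $4 + 295 @ $5 + 99 @ $7 = $2,300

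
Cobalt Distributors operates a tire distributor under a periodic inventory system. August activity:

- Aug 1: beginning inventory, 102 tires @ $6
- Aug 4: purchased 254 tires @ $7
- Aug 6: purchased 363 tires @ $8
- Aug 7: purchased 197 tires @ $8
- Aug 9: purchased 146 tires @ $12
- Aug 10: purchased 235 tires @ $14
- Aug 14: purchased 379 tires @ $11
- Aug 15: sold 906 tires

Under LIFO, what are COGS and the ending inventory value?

COGS = $10,379; ending inventory = $5,702

Aug 15, 906 sold [LIFO — newest first]: 379 @ $11 + 235 @ $14 + 146 @ $12 + 146 @ $8 = $10,379
Ending inventory: 102 @ $6 + 254 @ $7 + 363 @ $8 + 51 @ $8 = $5,702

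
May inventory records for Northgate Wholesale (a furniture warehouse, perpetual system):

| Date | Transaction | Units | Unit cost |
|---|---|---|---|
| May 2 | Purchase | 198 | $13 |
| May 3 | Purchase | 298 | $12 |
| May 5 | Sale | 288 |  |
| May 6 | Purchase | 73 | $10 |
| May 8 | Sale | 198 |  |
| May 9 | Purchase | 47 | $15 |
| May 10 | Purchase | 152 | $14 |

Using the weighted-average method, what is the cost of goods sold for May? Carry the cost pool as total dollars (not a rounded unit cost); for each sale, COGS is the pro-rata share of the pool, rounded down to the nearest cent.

After May 2: 198 on hand, pool $2,574.00 (≈ $13.0000 each)
After May 3: 496 on hand, pool $6,150.00 (≈ $12.3992 each)
May 5, sell 288: 288/496 × $6,150.00 → $3,570.96
After May 6: 281 on hand, pool $3,309.04 (≈ $11.7759 each)
May 8, sell 198: 198/281 × $3,309.04 → $2,331.63
After May 9: 130 on hand, pool $1,682.41 (≈ $12.9416 each)
After May 10: 282 on hand, pool $3,810.41 (≈ $13.5121 each)
Total COGS = $3,570.96 + $2,331.63 = $5,902.59
Ending inventory (cost pool remaining) = $3,810.41

COGS = $5,902.59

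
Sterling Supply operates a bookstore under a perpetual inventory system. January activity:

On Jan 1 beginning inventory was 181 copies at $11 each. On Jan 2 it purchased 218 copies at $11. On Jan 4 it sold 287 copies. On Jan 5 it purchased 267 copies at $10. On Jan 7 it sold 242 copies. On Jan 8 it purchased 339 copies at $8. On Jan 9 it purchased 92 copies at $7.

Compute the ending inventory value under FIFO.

Jan 4, 287 sold [FIFO — oldest first]: 181 @ $11 + 106 @ $11 = $3,157
Jan 7, 242 sold [FIFO — oldest first]: 112 @ $11 + 130 @ $10 = $2,532
Total COGS = $3,157 + $2,532 = $5,689
Ending inventory: 137 @ $10 + 339 @ $8 + 92 @ $7 = $4,726

Ending inventory = $4,726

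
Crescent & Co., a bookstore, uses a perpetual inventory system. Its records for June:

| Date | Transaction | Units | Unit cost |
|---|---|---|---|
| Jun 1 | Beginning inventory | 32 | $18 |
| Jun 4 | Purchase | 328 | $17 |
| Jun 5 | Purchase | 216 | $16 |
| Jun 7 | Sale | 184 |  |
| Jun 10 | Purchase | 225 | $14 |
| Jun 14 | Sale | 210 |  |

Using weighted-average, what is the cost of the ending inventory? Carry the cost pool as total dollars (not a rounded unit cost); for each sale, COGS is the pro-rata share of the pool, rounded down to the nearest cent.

After Jun 1: 32 on hand, pool $576.00 (≈ $18.0000 each)
After Jun 4: 360 on hand, pool $6,152.00 (≈ $17.0889 each)
After Jun 5: 576 on hand, pool $9,608.00 (≈ $16.6806 each)
Jun 7, sell 184: 184/576 × $9,608.00 → $3,069.22
After Jun 10: 617 on hand, pool $9,688.78 (≈ $15.7030 each)
Jun 14, sell 210: 210/617 × $9,688.78 → $3,297.63
Total COGS = $3,069.22 + $3,297.63 = $6,366.85
Ending inventory (cost pool remaining) = $6,391.15

Ending inventory = $6,391.15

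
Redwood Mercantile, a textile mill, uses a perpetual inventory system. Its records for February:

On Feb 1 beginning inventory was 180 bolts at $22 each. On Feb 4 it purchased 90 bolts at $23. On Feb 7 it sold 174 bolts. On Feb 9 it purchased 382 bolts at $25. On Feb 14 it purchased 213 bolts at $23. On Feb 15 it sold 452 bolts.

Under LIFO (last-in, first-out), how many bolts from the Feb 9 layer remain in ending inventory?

Feb 7, 174 sold [LIFO — newest first]: 90 @ $23 + 84 @ $22 = $3,918
Feb 15, 452 sold [LIFO — newest first]: 213 @ $23 + 239 @ $25 = $10,874
Total COGS = $3,918 + $10,874 = $14,792
Ending inventory: 96 @ $22 + 143 @ $25 = $5,687
Check: goods available $20,479 = COGS $14,792 + ending $5,687

143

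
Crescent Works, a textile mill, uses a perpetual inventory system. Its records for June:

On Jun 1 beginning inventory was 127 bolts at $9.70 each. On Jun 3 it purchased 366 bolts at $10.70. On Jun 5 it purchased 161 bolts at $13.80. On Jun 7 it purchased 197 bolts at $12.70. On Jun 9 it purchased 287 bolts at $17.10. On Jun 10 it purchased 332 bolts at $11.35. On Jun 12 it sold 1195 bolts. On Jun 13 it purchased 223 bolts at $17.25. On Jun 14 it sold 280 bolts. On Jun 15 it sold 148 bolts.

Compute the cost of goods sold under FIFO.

COGS = $21,186.95

Jun 12, 1195 sold [FIFO — oldest first]: 127 @ $9.70 + 366 @ $10.70 + 161 @ $13.80 + 197 @ $12.70 + 287 @ $17.10 + 57 @ $11.35 = $15,426.45
Jun 14, 280 sold [FIFO — oldest first]: 275 @ $11.35 + 5 @ $17.25 = $3,207.50
Jun 15, 148 sold [FIFO — oldest first]: 148 @ $17.25 = $2,553.00
Total COGS = $15,426.45 + $3,207.50 + $2,553.00 = $21,186.95
Ending inventory: 70 @ $17.25 = $1,207.50
Check: goods available $22,394.45 = COGS $21,186.95 + ending $1,207.50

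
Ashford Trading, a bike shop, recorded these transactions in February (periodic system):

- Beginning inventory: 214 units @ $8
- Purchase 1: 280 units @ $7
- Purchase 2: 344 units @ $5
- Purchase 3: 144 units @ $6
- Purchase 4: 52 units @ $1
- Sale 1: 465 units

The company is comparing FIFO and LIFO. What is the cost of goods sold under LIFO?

COGS = $2,261

FIFO COGS: 214 @ $8 + 251 @ $7 = $3,469
LIFO COGS: 52 @ $1 + 144 @ $6 + 269 @ $5 = $2,261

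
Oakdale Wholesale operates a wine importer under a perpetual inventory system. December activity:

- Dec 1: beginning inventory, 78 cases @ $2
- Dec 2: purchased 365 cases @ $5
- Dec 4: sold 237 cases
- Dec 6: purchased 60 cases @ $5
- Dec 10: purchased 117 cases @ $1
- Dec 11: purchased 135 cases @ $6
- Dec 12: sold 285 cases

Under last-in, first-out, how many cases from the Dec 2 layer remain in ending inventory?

128

Dec 4, 237 sold [LIFO — newest first]: 237 @ $5 = $1,185
Dec 12, 285 sold [LIFO — newest first]: 135 @ $6 + 117 @ $1 + 33 @ $5 = $1,092
Total COGS = $1,185 + $1,092 = $2,277
Ending inventory: 78 @ $2 + 128 @ $5 + 27 @ $5 = $931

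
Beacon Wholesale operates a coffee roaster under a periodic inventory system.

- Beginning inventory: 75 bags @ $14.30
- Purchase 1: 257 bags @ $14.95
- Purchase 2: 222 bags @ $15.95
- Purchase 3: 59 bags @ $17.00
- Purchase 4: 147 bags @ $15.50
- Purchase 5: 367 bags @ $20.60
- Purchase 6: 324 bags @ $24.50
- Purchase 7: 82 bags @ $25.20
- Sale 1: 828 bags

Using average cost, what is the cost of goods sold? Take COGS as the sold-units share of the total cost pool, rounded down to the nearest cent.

Sale 1, sell 828: 828/1533 × $29,301.65 → $15,826.33
Ending inventory (cost pool remaining) = $13,475.32
Check: goods available $29,301.65 = COGS $15,826.33 + ending $13,475.32

COGS = $15,826.33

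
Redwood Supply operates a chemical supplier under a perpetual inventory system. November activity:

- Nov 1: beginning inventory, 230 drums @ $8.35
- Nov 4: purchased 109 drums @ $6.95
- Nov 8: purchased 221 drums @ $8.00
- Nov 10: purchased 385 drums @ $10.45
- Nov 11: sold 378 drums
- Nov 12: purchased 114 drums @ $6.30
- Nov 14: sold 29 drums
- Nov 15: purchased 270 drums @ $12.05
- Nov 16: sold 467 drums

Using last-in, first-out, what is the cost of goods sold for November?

Nov 11, 378 sold [LIFO — newest first]: 378 @ $10.45 = $3,950.10
Nov 14, 29 sold [LIFO — newest first]: 29 @ $6.30 = $182.70
Nov 16, 467 sold [LIFO — newest first]: 270 @ $12.05 + 85 @ $6.30 + 7 @ $10.45 + 105 @ $8.00 = $4,702.15
Total COGS = $3,950.10 + $182.70 + $4,702.15 = $8,834.95
Ending inventory: 230 @ $8.35 + 109 @ $6.95 + 116 @ $8.00 = $3,606.05

COGS = $8,834.95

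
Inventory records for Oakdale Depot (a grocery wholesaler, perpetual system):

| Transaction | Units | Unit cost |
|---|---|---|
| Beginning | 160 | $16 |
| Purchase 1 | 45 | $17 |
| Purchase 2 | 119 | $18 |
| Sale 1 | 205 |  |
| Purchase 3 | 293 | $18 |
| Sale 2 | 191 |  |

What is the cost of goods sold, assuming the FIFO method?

Sale 1 (205) [FIFO — oldest first]: 160 @ $16 + 45 @ $17 = $3,325
Sale 2 (191) [FIFO — oldest first]: 119 @ $18 + 72 @ $18 = $3,438
Total COGS = $3,325 + $3,438 = $6,763
Ending inventory: 221 @ $18 = $3,978

COGS = $6,763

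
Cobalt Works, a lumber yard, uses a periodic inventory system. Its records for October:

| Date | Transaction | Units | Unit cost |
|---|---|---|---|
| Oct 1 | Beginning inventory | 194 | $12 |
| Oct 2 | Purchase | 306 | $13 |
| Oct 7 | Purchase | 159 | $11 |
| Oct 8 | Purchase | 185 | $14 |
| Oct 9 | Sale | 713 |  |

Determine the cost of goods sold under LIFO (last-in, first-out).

COGS = $9,073

Oct 9, 713 sold [LIFO — newest first]: 185 @ $14 + 159 @ $11 + 306 @ $13 + 63 @ $12 = $9,073
Ending inventory: 131 @ $12 = $1,572
Check: goods available $10,645 = COGS $9,073 + ending $1,572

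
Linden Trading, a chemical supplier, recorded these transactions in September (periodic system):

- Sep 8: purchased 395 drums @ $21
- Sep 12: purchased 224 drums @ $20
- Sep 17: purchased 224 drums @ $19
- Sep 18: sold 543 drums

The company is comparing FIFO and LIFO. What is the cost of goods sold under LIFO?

FIFO COGS: 395 @ $21 + 148 @ $20 = $11,255
LIFO COGS: 224 @ $19 + 224 @ $20 + 95 @ $21 = $10,731

COGS = $10,731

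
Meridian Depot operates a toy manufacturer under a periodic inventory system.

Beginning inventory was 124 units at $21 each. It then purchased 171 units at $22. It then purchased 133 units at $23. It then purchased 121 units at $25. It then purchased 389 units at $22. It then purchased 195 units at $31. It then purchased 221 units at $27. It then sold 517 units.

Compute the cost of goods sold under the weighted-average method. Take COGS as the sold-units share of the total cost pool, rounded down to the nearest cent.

COGS = $12,608.07

Sale 1, sell 517: 517/1354 × $33,020.00 → $12,608.07
Ending inventory (cost pool remaining) = $20,411.93
Check: goods available $33,020.00 = COGS $12,608.07 + ending $20,411.93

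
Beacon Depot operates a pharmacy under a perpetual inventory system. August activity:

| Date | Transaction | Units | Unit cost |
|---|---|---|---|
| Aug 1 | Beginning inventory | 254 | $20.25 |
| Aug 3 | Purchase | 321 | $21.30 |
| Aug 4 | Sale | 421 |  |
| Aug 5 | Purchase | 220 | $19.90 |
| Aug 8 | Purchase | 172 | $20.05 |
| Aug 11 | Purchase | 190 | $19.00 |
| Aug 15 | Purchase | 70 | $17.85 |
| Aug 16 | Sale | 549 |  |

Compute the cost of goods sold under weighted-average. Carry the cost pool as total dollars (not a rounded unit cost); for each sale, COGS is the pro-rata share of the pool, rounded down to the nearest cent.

After Aug 1: 254 on hand, pool $5,143.50 (≈ $20.2500 each)
After Aug 3: 575 on hand, pool $11,980.80 (≈ $20.8362 each)
Aug 4, sell 421: 421/575 × $11,980.80 → $8,772.02
After Aug 5: 374 on hand, pool $7,586.78 (≈ $20.2855 each)
After Aug 8: 546 on hand, pool $11,035.38 (≈ $20.2113 each)
After Aug 11: 736 on hand, pool $14,645.38 (≈ $19.8986 each)
After Aug 15: 806 on hand, pool $15,894.88 (≈ $19.7207 each)
Aug 16, sell 549: 549/806 × $15,894.88 → $10,826.66
Total COGS = $8,772.02 + $10,826.66 = $19,598.68
Ending inventory (cost pool remaining) = $5,068.22

COGS = $19,598.68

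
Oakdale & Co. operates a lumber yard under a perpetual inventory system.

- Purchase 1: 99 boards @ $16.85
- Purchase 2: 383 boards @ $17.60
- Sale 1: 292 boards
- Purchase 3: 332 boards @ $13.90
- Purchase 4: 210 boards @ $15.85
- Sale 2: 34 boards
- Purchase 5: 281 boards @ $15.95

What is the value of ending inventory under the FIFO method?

Sale 1 (292) [FIFO — oldest first]: 99 @ $16.85 + 193 @ $17.60 = $5,064.95
Sale 2 (34) [FIFO — oldest first]: 34 @ $17.60 = $598.40
Total COGS = $5,064.95 + $598.40 = $5,663.35
Ending inventory: 156 @ $17.60 + 332 @ $13.90 + 210 @ $15.85 + 281 @ $15.95 = $15,170.85
Check: goods available $20,834.20 = COGS $5,663.35 + ending $15,170.85

Ending inventory = $15,170.85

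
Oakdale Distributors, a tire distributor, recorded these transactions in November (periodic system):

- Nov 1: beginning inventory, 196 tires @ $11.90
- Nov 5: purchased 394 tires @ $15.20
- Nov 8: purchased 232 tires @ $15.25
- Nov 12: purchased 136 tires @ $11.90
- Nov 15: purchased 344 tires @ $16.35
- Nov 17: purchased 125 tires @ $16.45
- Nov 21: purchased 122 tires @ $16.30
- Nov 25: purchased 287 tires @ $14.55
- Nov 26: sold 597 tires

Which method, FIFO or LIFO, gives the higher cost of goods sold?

FIFO COGS: 196 @ $11.90 + 394 @ $15.20 + 7 @ $15.25 = $8,427.95
LIFO COGS: 287 @ $14.55 + 122 @ $16.30 + 125 @ $16.45 + 63 @ $16.35 = $9,250.75

LIFO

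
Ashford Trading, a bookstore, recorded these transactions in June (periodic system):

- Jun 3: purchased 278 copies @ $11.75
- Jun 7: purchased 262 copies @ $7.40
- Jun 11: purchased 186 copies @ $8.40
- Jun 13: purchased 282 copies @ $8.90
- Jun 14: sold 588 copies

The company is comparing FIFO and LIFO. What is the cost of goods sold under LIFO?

FIFO COGS: 278 @ $11.75 + 262 @ $7.40 + 48 @ $8.40 = $5,608.50
LIFO COGS: 282 @ $8.90 + 186 @ $8.40 + 120 @ $7.40 = $4,960.20

COGS = $4,960.20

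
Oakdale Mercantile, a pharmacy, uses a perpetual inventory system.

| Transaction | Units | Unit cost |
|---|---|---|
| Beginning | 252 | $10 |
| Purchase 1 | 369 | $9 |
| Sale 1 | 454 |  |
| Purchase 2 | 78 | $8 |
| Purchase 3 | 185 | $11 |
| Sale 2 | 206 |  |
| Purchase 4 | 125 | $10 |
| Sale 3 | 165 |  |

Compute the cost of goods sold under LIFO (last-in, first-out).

COGS = $7,944

Sale 1 (454) [LIFO — newest first]: 369 @ $9 + 85 @ $10 = $4,171
Sale 2 (206) [LIFO — newest first]: 185 @ $11 + 21 @ $8 = $2,203
Sale 3 (165) [LIFO — newest first]: 125 @ $10 + 40 @ $8 = $1,570
Total COGS = $4,171 + $2,203 + $1,570 = $7,944
Ending inventory: 167 @ $10 + 17 @ $8 = $1,806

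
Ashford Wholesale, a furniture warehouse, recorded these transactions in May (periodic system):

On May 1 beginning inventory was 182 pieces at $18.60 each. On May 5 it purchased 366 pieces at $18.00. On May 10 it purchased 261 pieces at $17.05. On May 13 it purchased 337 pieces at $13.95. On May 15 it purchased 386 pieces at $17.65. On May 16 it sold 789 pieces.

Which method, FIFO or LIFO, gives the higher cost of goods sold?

FIFO

FIFO COGS: 182 @ $18.60 + 366 @ $18.00 + 241 @ $17.05 = $14,082.25
LIFO COGS: 386 @ $17.65 + 337 @ $13.95 + 66 @ $17.05 = $12,639.35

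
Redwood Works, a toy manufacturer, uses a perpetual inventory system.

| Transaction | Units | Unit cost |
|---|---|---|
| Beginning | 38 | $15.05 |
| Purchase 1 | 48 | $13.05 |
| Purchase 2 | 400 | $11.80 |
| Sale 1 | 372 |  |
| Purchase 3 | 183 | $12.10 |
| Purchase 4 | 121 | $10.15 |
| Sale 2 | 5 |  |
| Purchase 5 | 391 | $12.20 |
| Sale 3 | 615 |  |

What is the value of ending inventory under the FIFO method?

Sale 1 (372) [FIFO — oldest first]: 38 @ $15.05 + 48 @ $13.05 + 286 @ $11.80 = $4,573.10
Sale 2 (5) [FIFO — oldest first]: 5 @ $11.80 = $59.00
Sale 3 (615) [FIFO — oldest first]: 109 @ $11.80 + 183 @ $12.10 + 121 @ $10.15 + 202 @ $12.20 = $7,193.05
Total COGS = $4,573.10 + $59.00 + $7,193.05 = $11,825.15
Ending inventory: 189 @ $12.20 = $2,305.80
Check: goods available $14,130.95 = COGS $11,825.15 + ending $2,305.80

Ending inventory = $2,305.80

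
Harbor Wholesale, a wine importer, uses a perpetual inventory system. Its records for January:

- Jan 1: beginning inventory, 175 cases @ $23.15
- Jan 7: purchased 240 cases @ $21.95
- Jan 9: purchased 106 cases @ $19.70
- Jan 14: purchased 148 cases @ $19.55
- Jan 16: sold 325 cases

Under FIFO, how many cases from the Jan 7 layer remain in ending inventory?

Jan 16, 325 sold [FIFO — oldest first]: 175 @ $23.15 + 150 @ $21.95 = $7,343.75
Ending inventory: 90 @ $21.95 + 106 @ $19.70 + 148 @ $19.55 = $6,957.10
Check: goods available $14,300.85 = COGS $7,343.75 + ending $6,957.10

90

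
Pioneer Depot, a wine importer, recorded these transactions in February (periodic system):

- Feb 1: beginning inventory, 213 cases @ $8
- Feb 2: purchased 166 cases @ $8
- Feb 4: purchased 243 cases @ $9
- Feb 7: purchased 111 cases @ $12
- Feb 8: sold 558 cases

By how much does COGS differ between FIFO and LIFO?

FIFO COGS: 213 @ $8 + 166 @ $8 + 179 @ $9 = $4,643
LIFO COGS: 111 @ $12 + 243 @ $9 + 166 @ $8 + 38 @ $8 = $5,151
Difference = |$4,643 − $5,151| = $508

$508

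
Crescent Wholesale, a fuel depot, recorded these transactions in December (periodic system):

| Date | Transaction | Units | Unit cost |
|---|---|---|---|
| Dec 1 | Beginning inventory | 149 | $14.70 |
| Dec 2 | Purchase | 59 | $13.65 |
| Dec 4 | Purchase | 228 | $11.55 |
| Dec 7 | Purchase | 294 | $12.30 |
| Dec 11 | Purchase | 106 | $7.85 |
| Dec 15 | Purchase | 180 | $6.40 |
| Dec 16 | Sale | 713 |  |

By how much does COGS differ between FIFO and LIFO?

$1,899.70

FIFO COGS: 149 @ $14.70 + 59 @ $13.65 + 228 @ $11.55 + 277 @ $12.30 = $9,036.15
LIFO COGS: 180 @ $6.40 + 106 @ $7.85 + 294 @ $12.30 + 133 @ $11.55 = $7,136.45
Difference = |$9,036.15 − $7,136.45| = $1,899.70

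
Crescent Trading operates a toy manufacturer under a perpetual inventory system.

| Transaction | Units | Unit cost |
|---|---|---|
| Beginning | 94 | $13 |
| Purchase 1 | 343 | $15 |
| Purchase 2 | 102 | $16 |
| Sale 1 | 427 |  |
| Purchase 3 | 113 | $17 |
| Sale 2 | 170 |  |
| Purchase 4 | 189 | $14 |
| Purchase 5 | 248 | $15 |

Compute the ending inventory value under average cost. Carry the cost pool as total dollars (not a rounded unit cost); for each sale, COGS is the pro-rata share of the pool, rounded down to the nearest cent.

Ending inventory = $7,241.88

After Beginning: 94 on hand, pool $1,222.00 (≈ $13.0000 each)
After Purchase 1: 437 on hand, pool $6,367.00 (≈ $14.5698 each)
After Purchase 2: 539 on hand, pool $7,999.00 (≈ $14.8404 each)
Sale 1, sell 427: 427/539 × $7,999.00 → $6,336.87
After Purchase 3: 225 on hand, pool $3,583.13 (≈ $15.9250 each)
Sale 2, sell 170: 170/225 × $3,583.13 → $2,707.25
After Purchase 4: 244 on hand, pool $3,521.88 (≈ $14.4339 each)
After Purchase 5: 492 on hand, pool $7,241.88 (≈ $14.7193 each)
Total COGS = $6,336.87 + $2,707.25 = $9,044.12
Ending inventory (cost pool remaining) = $7,241.88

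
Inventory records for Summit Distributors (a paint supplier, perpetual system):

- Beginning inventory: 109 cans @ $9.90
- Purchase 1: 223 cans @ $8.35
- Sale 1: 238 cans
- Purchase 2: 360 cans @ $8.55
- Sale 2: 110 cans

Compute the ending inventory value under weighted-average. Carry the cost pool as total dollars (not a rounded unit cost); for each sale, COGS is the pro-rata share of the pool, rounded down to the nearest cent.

Ending inventory = $2,963.21

After Beginning: 109 on hand, pool $1,079.10 (≈ $9.9000 each)
After Purchase 1: 332 on hand, pool $2,941.15 (≈ $8.8589 each)
Sale 1, sell 238: 238/332 × $2,941.15 → $2,108.41
After Purchase 2: 454 on hand, pool $3,910.74 (≈ $8.6140 each)
Sale 2, sell 110: 110/454 × $3,910.74 → $947.53
Total COGS = $2,108.41 + $947.53 = $3,055.94
Ending inventory (cost pool remaining) = $2,963.21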